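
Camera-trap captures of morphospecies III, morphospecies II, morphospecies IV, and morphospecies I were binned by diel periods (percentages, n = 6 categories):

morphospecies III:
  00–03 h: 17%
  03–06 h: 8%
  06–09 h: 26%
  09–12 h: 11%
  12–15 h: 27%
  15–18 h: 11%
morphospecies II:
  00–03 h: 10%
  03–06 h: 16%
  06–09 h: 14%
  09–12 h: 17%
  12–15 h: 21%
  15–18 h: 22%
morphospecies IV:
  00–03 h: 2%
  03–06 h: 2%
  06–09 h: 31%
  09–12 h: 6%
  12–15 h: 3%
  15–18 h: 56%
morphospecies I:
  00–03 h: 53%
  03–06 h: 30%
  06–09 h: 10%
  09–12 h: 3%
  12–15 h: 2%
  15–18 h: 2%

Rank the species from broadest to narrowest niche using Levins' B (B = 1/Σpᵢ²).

morphospecies II > morphospecies III > morphospecies I > morphospecies IV

Convert percentages to proportions (divide by 100).
Σp_IIIᵢ² = 0.17² + 0.08² + 0.26² + 0.11² + 0.27² + 0.11² = 0.0289 + 0.0064 + 0.0676 + 0.0121 + 0.0729 + 0.0121 = 0.2000
B_III = 1 / 0.2000 = 5.0000
Σp_IIᵢ² = 0.10² + 0.16² + 0.14² + 0.17² + 0.21² + 0.22² = 0.0100 + 0.0256 + 0.0196 + 0.0289 + 0.0441 + 0.0484 = 0.1766
B_II = 1 / 0.1766 = 5.6625
Σp_IVᵢ² = 0.02² + 0.02² + 0.31² + 0.06² + 0.03² + 0.56² = 0.0004 + 0.0004 + 0.0961 + 0.0036 + 0.0009 + 0.3136 = 0.4150
B_IV = 1 / 0.4150 = 2.4096
Σp_Iᵢ² = 0.53² + 0.30² + 0.10² + 0.03² + 0.02² + 0.02² = 0.2809 + 0.0900 + 0.0100 + 0.0009 + 0.0004 + 0.0004 = 0.3826
B_I = 1 / 0.3826 = 2.6137
Ranking by B (broadest → narrowest): morphospecies II (5.66) > morphospecies III (5.00) > morphospecies I (2.61) > morphospecies IV (2.41)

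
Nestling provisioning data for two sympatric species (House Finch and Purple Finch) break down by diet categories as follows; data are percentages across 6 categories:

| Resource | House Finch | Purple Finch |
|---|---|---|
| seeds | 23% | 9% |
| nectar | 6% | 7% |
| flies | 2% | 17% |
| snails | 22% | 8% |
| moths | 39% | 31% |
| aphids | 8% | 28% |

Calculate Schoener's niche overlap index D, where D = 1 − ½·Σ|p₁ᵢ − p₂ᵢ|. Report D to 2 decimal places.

0.64

Convert percentages to proportions (divide by 100).
Σ|p₁ᵢ − p₂ᵢ| = 0.14 + 0.01 + 0.15 + 0.14 + 0.08 + 0.20 = 0.72
D = 1 − ½ × 0.72 = 1 − 0.360 = 0.6400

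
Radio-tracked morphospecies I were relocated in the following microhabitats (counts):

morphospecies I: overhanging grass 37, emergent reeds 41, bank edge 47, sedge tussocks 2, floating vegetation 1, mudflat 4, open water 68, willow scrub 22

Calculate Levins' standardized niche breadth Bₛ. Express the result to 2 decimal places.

0.53

Proportions for morphospecies I (n=222): 37/222=0.1667, 41/222=0.1847, 47/222=0.2117, 2/222=0.0090, 1/222=0.0045, 4/222=0.0180, 68/222=0.3063, 22/222=0.0991
Σpᵢ² = 0.1667² + 0.1847² + 0.2117² + 0.0090² + 0.0045² + 0.0180² + 0.3063² + 0.0991² = 0.027789 + 0.034114 + 0.044817 + 0.000081 + 0.000020 + 0.000324 + 0.093820 + 0.009821 = 0.210786
B = 1 / 0.210786 = 4.7441
Bₛ = (B − 1)/(n − 1) = (4.7441 − 1)/(8 − 1) = 3.7441/7 = 0.5349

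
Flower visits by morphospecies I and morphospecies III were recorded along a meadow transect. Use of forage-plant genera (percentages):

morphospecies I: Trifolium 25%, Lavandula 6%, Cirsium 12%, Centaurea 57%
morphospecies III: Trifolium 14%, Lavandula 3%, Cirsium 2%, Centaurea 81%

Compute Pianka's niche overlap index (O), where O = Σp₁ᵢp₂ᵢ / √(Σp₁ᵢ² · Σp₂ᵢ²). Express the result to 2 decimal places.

Convert percentages to proportions (divide by 100).
Σ p₁ᵢp₂ᵢ = 0.0350 + 0.0018 + 0.0024 + 0.4617 = 0.5009
Σp_1ᵢ² = 0.25² + 0.06² + 0.12² + 0.57² = 0.0625 + 0.0036 + 0.0144 + 0.3249 = 0.4054
Σp_2ᵢ² = 0.14² + 0.03² + 0.02² + 0.81² = 0.0196 + 0.0009 + 0.0004 + 0.6561 = 0.6770
O = 0.5009 / √(0.4054 × 0.6770) = 0.5009 / 0.52389 = 0.9561

0.96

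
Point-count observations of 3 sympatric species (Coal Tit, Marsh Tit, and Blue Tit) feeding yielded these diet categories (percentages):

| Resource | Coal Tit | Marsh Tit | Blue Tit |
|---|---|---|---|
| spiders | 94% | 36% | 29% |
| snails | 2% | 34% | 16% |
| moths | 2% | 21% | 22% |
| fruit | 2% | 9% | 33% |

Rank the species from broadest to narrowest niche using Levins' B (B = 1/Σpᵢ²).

Convert percentages to proportions (divide by 100).
Σp_Coalᵢ² = 0.94² + 0.02² + 0.02² + 0.02² = 0.8836 + 0.0004 + 0.0004 + 0.0004 = 0.8848
B_Coal = 1 / 0.8848 = 1.1302
Σp_Marsᵢ² = 0.36² + 0.34² + 0.21² + 0.09² = 0.1296 + 0.1156 + 0.0441 + 0.0081 = 0.2974
B_Mars = 1 / 0.2974 = 3.3625
Σp_Blueᵢ² = 0.29² + 0.16² + 0.22² + 0.33² = 0.0841 + 0.0256 + 0.0484 + 0.1089 = 0.2670
B_Blue = 1 / 0.2670 = 3.7453
Ranking by B (broadest → narrowest): Blue Tit (3.75) > Marsh Tit (3.36) > Coal Tit (1.13)

Blue Tit > Marsh Tit > Coal Tit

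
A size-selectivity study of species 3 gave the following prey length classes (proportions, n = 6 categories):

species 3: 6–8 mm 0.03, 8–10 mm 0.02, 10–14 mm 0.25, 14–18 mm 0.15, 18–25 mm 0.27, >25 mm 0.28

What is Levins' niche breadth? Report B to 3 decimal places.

Σpᵢ² = 0.03² + 0.02² + 0.25² + 0.15² + 0.27² + 0.28² = 0.0009 + 0.0004 + 0.0625 + 0.0225 + 0.0729 + 0.0784 = 0.2376
B = 1 / 0.2376 = 4.20875

4.209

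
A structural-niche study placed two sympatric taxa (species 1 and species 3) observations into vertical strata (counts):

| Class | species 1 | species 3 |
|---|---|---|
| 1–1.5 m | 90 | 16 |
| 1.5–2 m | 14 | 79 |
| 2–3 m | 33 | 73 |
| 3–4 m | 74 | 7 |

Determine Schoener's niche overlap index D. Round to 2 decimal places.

Proportions for species 1 (n=211): 90/211=0.4265, 14/211=0.0664, 33/211=0.1564, 74/211=0.3507
Proportions for species 3 (n=175): 16/175=0.0914, 79/175=0.4514, 73/175=0.4171, 7/175=0.0400
Σ|p₁ᵢ − p₂ᵢ| = 0.3351 + 0.3850 + 0.2607 + 0.3107 = 1.2915
D = 1 − ½ × 1.2915 = 1 − 0.64575 = 0.35425

0.35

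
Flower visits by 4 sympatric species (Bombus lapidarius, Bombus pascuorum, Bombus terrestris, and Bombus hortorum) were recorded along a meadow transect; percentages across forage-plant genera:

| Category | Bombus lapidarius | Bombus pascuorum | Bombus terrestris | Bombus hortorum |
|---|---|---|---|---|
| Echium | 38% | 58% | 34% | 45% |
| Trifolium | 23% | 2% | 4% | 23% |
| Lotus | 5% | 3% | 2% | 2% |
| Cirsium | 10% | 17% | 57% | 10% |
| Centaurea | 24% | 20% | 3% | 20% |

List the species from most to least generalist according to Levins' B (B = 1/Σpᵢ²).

Bombus lapidarius > Bombus hortorum > Bombus pascuorum > Bombus terrestris

Convert percentages to proportions (divide by 100).
Σp_lapiᵢ² = 0.38² + 0.23² + 0.05² + 0.10² + 0.24² = 0.1444 + 0.0529 + 0.0025 + 0.0100 + 0.0576 = 0.2674
B_lapi = 1 / 0.2674 = 3.7397
Σp_pascᵢ² = 0.58² + 0.02² + 0.03² + 0.17² + 0.20² = 0.3364 + 0.0004 + 0.0009 + 0.0289 + 0.0400 = 0.4066
B_pasc = 1 / 0.4066 = 2.4594
Σp_terrᵢ² = 0.34² + 0.04² + 0.02² + 0.57² + 0.03² = 0.1156 + 0.0016 + 0.0004 + 0.3249 + 0.0009 = 0.4434
B_terr = 1 / 0.4434 = 2.2553
Σp_hortᵢ² = 0.45² + 0.23² + 0.02² + 0.10² + 0.20² = 0.2025 + 0.0529 + 0.0004 + 0.0100 + 0.0400 = 0.3058
B_hort = 1 / 0.3058 = 3.2701
Ranking by B (broadest → narrowest): Bombus lapidarius (3.74) > Bombus hortorum (3.27) > Bombus pascuorum (2.46) > Bombus terrestris (2.26)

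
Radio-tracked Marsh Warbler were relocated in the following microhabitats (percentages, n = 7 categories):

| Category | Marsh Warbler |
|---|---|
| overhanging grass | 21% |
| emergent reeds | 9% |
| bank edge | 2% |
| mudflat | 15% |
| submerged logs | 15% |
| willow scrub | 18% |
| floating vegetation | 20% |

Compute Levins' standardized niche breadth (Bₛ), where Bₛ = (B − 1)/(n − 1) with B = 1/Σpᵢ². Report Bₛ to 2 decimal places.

Convert percentages to proportions (divide by 100).
Σpᵢ² = 0.21² + 0.09² + 0.02² + 0.15² + 0.15² + 0.18² + 0.20² = 0.0441 + 0.0081 + 0.0004 + 0.0225 + 0.0225 + 0.0324 + 0.0400 = 0.1700
B = 1 / 0.1700 = 5.8824
Bₛ = (B − 1)/(n − 1) = (5.8824 − 1)/(7 − 1) = 4.8824/6 = 0.8137

0.81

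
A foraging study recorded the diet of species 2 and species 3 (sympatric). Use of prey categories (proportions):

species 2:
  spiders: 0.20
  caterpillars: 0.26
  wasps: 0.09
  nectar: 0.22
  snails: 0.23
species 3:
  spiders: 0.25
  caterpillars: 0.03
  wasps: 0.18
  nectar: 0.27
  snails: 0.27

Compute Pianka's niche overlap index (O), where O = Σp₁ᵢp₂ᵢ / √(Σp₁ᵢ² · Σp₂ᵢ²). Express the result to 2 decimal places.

Σ p₁ᵢp₂ᵢ = 0.0500 + 0.0078 + 0.0162 + 0.0594 + 0.0621 = 0.1955
Σp_1ᵢ² = 0.20² + 0.26² + 0.09² + 0.22² + 0.23² = 0.0400 + 0.0676 + 0.0081 + 0.0484 + 0.0529 = 0.2170
Σp_2ᵢ² = 0.25² + 0.03² + 0.18² + 0.27² + 0.27² = 0.0625 + 0.0009 + 0.0324 + 0.0729 + 0.0729 = 0.2416
O = 0.1955 / √(0.2170 × 0.2416) = 0.1955 / 0.22897 = 0.8538

0.85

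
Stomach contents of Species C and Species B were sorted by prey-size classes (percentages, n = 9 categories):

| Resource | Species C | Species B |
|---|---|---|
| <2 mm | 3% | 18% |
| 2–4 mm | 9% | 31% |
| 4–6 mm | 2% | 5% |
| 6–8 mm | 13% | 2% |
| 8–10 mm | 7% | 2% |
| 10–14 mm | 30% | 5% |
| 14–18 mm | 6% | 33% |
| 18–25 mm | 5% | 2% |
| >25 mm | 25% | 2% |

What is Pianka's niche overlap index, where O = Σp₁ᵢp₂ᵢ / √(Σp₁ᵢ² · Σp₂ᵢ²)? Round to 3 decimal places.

0.368

Convert percentages to proportions (divide by 100).
Σ p₁ᵢp₂ᵢ = 0.0054 + 0.0279 + 0.0010 + 0.0026 + 0.0014 + 0.0150 + 0.0198 + 0.0010 + 0.0050 = 0.0791
Σp_1ᵢ² = 0.03² + 0.09² + 0.02² + 0.13² + 0.07² + 0.30² + 0.06² + 0.05² + 0.25² = 0.0009 + 0.0081 + 0.0004 + 0.0169 + 0.0049 + 0.0900 + 0.0036 + 0.0025 + 0.0625 = 0.1898
Σp_2ᵢ² = 0.18² + 0.31² + 0.05² + 0.02² + 0.02² + 0.05² + 0.33² + 0.02² + 0.02² = 0.0324 + 0.0961 + 0.0025 + 0.0004 + 0.0004 + 0.0025 + 0.1089 + 0.0004 + 0.0004 = 0.2440
O = 0.0791 / √(0.1898 × 0.2440) = 0.0791 / 0.215200 = 0.36757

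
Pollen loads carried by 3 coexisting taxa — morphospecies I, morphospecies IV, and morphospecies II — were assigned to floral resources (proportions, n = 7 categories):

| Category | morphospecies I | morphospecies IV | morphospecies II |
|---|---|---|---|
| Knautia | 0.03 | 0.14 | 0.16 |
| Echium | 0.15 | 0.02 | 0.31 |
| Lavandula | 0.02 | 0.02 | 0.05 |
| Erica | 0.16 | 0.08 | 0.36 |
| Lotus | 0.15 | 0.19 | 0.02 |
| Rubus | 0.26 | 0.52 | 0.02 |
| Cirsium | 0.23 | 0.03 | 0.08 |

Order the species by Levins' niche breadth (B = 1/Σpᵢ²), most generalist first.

morphospecies I > morphospecies II > morphospecies IV

Σp_Iᵢ² = 0.03² + 0.15² + 0.02² + 0.16² + 0.15² + 0.26² + 0.23² = 0.0009 + 0.0225 + 0.0004 + 0.0256 + 0.0225 + 0.0676 + 0.0529 = 0.1924
B_I = 1 / 0.1924 = 5.1975
Σp_IVᵢ² = 0.14² + 0.02² + 0.02² + 0.08² + 0.19² + 0.52² + 0.03² = 0.0196 + 0.0004 + 0.0004 + 0.0064 + 0.0361 + 0.2704 + 0.0009 = 0.3342
B_IV = 1 / 0.3342 = 2.9922
Σp_IIᵢ² = 0.16² + 0.31² + 0.05² + 0.36² + 0.02² + 0.02² + 0.08² = 0.0256 + 0.0961 + 0.0025 + 0.1296 + 0.0004 + 0.0004 + 0.0064 = 0.2610
B_II = 1 / 0.2610 = 3.8314
Ranking by B (broadest → narrowest): morphospecies I (5.20) > morphospecies II (3.83) > morphospecies IV (2.99)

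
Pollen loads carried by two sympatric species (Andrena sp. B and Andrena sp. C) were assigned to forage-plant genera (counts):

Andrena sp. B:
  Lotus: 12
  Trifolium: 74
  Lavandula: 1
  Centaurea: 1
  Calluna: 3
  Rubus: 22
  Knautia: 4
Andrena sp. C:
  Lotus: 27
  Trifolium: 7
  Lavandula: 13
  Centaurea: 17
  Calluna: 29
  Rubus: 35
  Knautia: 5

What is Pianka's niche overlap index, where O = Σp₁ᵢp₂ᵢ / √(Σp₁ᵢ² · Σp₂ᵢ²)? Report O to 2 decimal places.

Proportions for Andrena sp. B (n=117): 12/117=0.1026, 74/117=0.6325, 1/117=0.0085, 1/117=0.0085, 3/117=0.0256, 22/117=0.1880, 4/117=0.0342
Proportions for Andrena sp. C (n=133): 27/133=0.2030, 7/133=0.0526, 13/133=0.0977, 17/133=0.1278, 29/133=0.2180, 35/133=0.2632, 5/133=0.0376
Σ p₁ᵢp₂ᵢ = 0.020828 + 0.033270 + 0.000830 + 0.001086 + 0.005581 + 0.049482 + 0.001286 = 0.112363
Σp_1ᵢ² = 0.1026² + 0.6325² + 0.0085² + 0.0085² + 0.0256² + 0.1880² + 0.0342² = 0.010527 + 0.400056 + 0.000072 + 0.000072 + 0.000655 + 0.035344 + 0.001170 = 0.447896
Σp_2ᵢ² = 0.2030² + 0.0526² + 0.0977² + 0.1278² + 0.2180² + 0.2632² + 0.0376² = 0.041209 + 0.002767 + 0.009545 + 0.016333 + 0.047524 + 0.069274 + 0.001414 = 0.188066
O = 0.112363 / √(0.447896 × 0.188066) = 0.112363 / 0.2902310 = 0.3872

0.39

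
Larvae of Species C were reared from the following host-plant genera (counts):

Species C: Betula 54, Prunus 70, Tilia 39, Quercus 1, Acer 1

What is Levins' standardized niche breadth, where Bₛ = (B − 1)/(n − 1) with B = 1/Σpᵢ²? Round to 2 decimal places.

Proportions for Species C (n=165): 54/165=0.3273, 70/165=0.4242, 39/165=0.2364, 1/165=0.0061, 1/165=0.0061
Σpᵢ² = 0.3273² + 0.4242² + 0.2364² + 0.0061² + 0.0061² = 0.107125 + 0.179946 + 0.055885 + 0.000037 + 0.000037 = 0.343030
B = 1 / 0.343030 = 2.9152
Bₛ = (B − 1)/(n − 1) = (2.9152 − 1)/(5 − 1) = 1.9152/4 = 0.4788

0.48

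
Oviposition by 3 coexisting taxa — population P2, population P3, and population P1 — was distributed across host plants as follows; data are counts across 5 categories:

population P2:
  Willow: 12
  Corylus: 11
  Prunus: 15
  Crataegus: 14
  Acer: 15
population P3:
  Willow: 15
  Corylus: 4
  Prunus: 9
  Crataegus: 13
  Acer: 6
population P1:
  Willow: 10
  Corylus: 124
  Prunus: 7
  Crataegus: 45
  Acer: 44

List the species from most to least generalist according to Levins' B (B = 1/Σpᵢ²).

population P2 > population P3 > population P1

Proportions for population P2 (n=67): 12/67=0.1791, 11/67=0.1642, 15/67=0.2239, 14/67=0.2090, 15/67=0.2239
Proportions for population P3 (n=47): 15/47=0.3191, 4/47=0.0851, 9/47=0.1915, 13/47=0.2766, 6/47=0.1277
Proportions for population P1 (n=230): 10/230=0.0435, 124/230=0.5391, 7/230=0.0304, 45/230=0.1957, 44/230=0.1913
Σp_P2ᵢ² = 0.1791² + 0.1642² + 0.2239² + 0.2090² + 0.2239² = 0.032077 + 0.026962 + 0.050131 + 0.043681 + 0.050131 = 0.202982
B_P2 = 1 / 0.202982 = 4.9265
Σp_P3ᵢ² = 0.3191² + 0.0851² + 0.1915² + 0.2766² + 0.1277² = 0.101825 + 0.007242 + 0.036672 + 0.076508 + 0.016307 = 0.238554
B_P3 = 1 / 0.238554 = 4.1919
Σp_P1ᵢ² = 0.0435² + 0.5391² + 0.0304² + 0.1957² + 0.1913² = 0.001892 + 0.290629 + 0.000924 + 0.038298 + 0.036596 = 0.368339
B_P1 = 1 / 0.368339 = 2.7149
Ranking by B (broadest → narrowest): population P2 (4.93) > population P3 (4.19) > population P1 (2.71)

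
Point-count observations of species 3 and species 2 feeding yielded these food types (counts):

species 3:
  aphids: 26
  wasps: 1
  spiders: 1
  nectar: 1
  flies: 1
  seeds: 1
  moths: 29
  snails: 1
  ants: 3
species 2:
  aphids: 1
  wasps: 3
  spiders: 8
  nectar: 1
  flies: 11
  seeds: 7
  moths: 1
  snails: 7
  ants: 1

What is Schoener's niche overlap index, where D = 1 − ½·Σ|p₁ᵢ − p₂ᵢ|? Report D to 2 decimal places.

Proportions for species 3 (n=64): 26/64=0.4063, 1/64=0.0156, 1/64=0.0156, 1/64=0.0156, 1/64=0.0156, 1/64=0.0156, 29/64=0.4531, 1/64=0.0156, 3/64=0.0469
Proportions for species 2 (n=40): 1/40=0.0250, 3/40=0.0750, 8/40=0.2000, 1/40=0.0250, 11/40=0.2750, 7/40=0.1750, 1/40=0.0250, 7/40=0.1750, 1/40=0.0250
Σ|p₁ᵢ − p₂ᵢ| = 0.3813 + 0.0594 + 0.1844 + 0.0094 + 0.2594 + 0.1594 + 0.4281 + 0.1594 + 0.0219 = 1.6627
D = 1 − ½ × 1.6627 = 1 − 0.83135 = 0.16865

0.17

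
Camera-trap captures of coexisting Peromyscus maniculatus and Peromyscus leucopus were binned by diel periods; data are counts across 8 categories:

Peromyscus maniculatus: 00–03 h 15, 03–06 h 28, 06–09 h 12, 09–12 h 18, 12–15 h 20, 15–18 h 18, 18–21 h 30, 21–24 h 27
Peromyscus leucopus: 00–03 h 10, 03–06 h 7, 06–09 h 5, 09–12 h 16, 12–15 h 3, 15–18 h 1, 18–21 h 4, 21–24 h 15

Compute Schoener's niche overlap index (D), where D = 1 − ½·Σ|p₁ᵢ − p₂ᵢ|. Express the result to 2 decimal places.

0.67

Proportions for Peromyscus maniculatus (n=168): 15/168=0.0893, 28/168=0.1667, 12/168=0.0714, 18/168=0.1071, 20/168=0.1190, 18/168=0.1071, 30/168=0.1786, 27/168=0.1607
Proportions for Peromyscus leucopus (n=61): 10/61=0.1639, 7/61=0.1148, 5/61=0.0820, 16/61=0.2623, 3/61=0.0492, 1/61=0.0164, 4/61=0.0656, 15/61=0.2459
Σ|p₁ᵢ − p₂ᵢ| = 0.0746 + 0.0519 + 0.0106 + 0.1552 + 0.0698 + 0.0907 + 0.1130 + 0.0852 = 0.6510
D = 1 − ½ × 0.6510 = 1 − 0.32550 = 0.67450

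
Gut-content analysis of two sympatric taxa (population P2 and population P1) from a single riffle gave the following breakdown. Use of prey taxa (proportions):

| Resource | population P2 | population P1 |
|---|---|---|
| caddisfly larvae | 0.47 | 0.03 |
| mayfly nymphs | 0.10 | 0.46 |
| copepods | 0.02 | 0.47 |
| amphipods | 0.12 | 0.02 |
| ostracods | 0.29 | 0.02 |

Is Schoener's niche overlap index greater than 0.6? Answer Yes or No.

Σ|p₁ᵢ − p₂ᵢ| = 0.44 + 0.36 + 0.45 + 0.10 + 0.27 = 1.62
D = 1 − ½ × 1.62 = 1 − 0.810 = 0.1900
D = 0.1900 < 0.6 → No.

No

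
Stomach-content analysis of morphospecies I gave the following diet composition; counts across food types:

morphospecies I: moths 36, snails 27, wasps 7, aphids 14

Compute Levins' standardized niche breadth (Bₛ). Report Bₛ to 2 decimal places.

0.70

Proportions for morphospecies I (n=84): 36/84=0.4286, 27/84=0.3214, 7/84=0.0833, 14/84=0.1667
Σpᵢ² = 0.4286² + 0.3214² + 0.0833² + 0.1667² = 0.183698 + 0.103298 + 0.006939 + 0.027789 = 0.321724
B = 1 / 0.321724 = 3.1083
Bₛ = (B − 1)/(n − 1) = (3.1083 − 1)/(4 − 1) = 2.1083/3 = 0.7028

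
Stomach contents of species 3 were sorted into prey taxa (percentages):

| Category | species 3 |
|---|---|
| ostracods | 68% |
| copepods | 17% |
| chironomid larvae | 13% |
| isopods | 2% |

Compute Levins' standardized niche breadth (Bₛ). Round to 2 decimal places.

0.32

Convert percentages to proportions (divide by 100).
Σpᵢ² = 0.68² + 0.17² + 0.13² + 0.02² = 0.4624 + 0.0289 + 0.0169 + 0.0004 = 0.5086
B = 1 / 0.5086 = 1.9662
Bₛ = (B − 1)/(n − 1) = (1.9662 − 1)/(4 − 1) = 0.9662/3 = 0.3221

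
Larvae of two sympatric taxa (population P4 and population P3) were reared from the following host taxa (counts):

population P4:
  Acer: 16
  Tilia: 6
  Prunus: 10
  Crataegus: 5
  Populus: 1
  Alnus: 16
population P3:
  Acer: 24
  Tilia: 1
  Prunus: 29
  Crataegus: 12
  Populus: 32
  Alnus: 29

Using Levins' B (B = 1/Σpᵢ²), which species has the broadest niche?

Proportions for population P4 (n=54): 16/54=0.2963, 6/54=0.1111, 10/54=0.1852, 5/54=0.0926, 1/54=0.0185, 16/54=0.2963
Proportions for population P3 (n=127): 24/127=0.1890, 1/127=0.0079, 29/127=0.2283, 12/127=0.0945, 32/127=0.2520, 29/127=0.2283
Σp_P4ᵢ² = 0.2963² + 0.1111² + 0.1852² + 0.0926² + 0.0185² + 0.2963² = 0.087794 + 0.012343 + 0.034299 + 0.008575 + 0.000342 + 0.087794 = 0.231147
B_P4 = 1 / 0.231147 = 4.3263
Σp_P3ᵢ² = 0.1890² + 0.0079² + 0.2283² + 0.0945² + 0.2520² + 0.2283² = 0.035721 + 0.000062 + 0.052121 + 0.008930 + 0.063504 + 0.052121 = 0.212459
B_P3 = 1 / 0.212459 = 4.7068
Highest B → broadest niche (most generalist): population P3 (B = 4.71).

population P3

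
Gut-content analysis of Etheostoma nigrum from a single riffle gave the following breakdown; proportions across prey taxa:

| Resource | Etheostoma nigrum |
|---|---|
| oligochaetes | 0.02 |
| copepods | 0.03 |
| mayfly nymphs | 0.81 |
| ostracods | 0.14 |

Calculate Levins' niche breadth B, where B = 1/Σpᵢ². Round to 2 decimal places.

Σpᵢ² = 0.02² + 0.03² + 0.81² + 0.14² = 0.0004 + 0.0009 + 0.6561 + 0.0196 = 0.6770
B = 1 / 0.6770 = 1.4771

1.48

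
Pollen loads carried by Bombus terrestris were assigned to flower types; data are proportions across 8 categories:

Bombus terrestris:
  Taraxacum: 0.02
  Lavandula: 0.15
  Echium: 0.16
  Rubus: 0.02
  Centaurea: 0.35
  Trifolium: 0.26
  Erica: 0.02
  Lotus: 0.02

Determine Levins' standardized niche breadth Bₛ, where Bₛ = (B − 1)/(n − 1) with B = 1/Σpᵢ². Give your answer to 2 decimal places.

0.45

Σpᵢ² = 0.02² + 0.15² + 0.16² + 0.02² + 0.35² + 0.26² + 0.02² + 0.02² = 0.0004 + 0.0225 + 0.0256 + 0.0004 + 0.1225 + 0.0676 + 0.0004 + 0.0004 = 0.2398
B = 1 / 0.2398 = 4.1701
Bₛ = (B − 1)/(n − 1) = (4.1701 − 1)/(8 − 1) = 3.1701/7 = 0.4529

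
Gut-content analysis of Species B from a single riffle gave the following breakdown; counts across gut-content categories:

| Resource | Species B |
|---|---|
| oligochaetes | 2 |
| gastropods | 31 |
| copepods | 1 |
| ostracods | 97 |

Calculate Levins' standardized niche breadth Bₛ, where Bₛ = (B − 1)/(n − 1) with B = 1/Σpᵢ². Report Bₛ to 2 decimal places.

0.22

Proportions for Species B (n=131): 2/131=0.0153, 31/131=0.2366, 1/131=0.0076, 97/131=0.7405
Σpᵢ² = 0.0153² + 0.2366² + 0.0076² + 0.7405² = 0.000234 + 0.055980 + 0.000058 + 0.548340 = 0.604612
B = 1 / 0.604612 = 1.6540
Bₛ = (B − 1)/(n − 1) = (1.6540 − 1)/(4 − 1) = 0.6540/3 = 0.2180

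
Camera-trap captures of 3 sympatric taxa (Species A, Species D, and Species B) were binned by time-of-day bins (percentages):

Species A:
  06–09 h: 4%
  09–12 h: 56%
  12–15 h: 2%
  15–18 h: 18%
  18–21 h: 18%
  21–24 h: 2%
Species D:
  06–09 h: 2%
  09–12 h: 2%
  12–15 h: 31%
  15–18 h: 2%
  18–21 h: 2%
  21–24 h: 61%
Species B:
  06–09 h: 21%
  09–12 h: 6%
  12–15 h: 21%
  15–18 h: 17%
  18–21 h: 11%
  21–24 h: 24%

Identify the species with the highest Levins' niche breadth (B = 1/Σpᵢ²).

Species B

Convert percentages to proportions (divide by 100).
Σp_Aᵢ² = 0.04² + 0.56² + 0.02² + 0.18² + 0.18² + 0.02² = 0.0016 + 0.3136 + 0.0004 + 0.0324 + 0.0324 + 0.0004 = 0.3808
B_A = 1 / 0.3808 = 2.6261
Σp_Dᵢ² = 0.02² + 0.02² + 0.31² + 0.02² + 0.02² + 0.61² = 0.0004 + 0.0004 + 0.0961 + 0.0004 + 0.0004 + 0.3721 = 0.4698
B_D = 1 / 0.4698 = 2.1286
Σp_Bᵢ² = 0.21² + 0.06² + 0.21² + 0.17² + 0.11² + 0.24² = 0.0441 + 0.0036 + 0.0441 + 0.0289 + 0.0121 + 0.0576 = 0.1904
B_B = 1 / 0.1904 = 5.2521
Highest B → broadest niche (most generalist): Species B (B = 5.25).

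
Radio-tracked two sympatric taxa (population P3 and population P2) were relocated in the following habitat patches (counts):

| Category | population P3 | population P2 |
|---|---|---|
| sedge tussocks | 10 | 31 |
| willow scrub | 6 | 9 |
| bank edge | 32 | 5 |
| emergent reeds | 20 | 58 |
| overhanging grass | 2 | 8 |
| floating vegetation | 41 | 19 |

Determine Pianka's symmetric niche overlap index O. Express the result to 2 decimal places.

0.62

Proportions for population P3 (n=111): 10/111=0.0901, 6/111=0.0541, 32/111=0.2883, 20/111=0.1802, 2/111=0.0180, 41/111=0.3694
Proportions for population P2 (n=130): 31/130=0.2385, 9/130=0.0692, 5/130=0.0385, 58/130=0.4462, 8/130=0.0615, 19/130=0.1462
Σ p₁ᵢp₂ᵢ = 0.021489 + 0.003744 + 0.011100 + 0.080405 + 0.001107 + 0.054006 = 0.171851
Σp_1ᵢ² = 0.0901² + 0.0541² + 0.2883² + 0.1802² + 0.0180² + 0.3694² = 0.008118 + 0.002927 + 0.083117 + 0.032472 + 0.000324 + 0.136456 = 0.263414
Σp_2ᵢ² = 0.2385² + 0.0692² + 0.0385² + 0.4462² + 0.0615² + 0.1462² = 0.056882 + 0.004789 + 0.001482 + 0.199094 + 0.003782 + 0.021374 = 0.287403
O = 0.171851 / √(0.263414 × 0.287403) = 0.171851 / 0.2751472 = 0.6246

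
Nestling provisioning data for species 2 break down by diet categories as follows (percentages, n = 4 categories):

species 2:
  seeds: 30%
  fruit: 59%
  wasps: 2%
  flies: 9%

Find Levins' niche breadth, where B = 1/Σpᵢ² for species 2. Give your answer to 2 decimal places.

Convert percentages to proportions (divide by 100).
Σpᵢ² = 0.30² + 0.59² + 0.02² + 0.09² = 0.0900 + 0.3481 + 0.0004 + 0.0081 = 0.4466
B = 1 / 0.4466 = 2.2391

2.24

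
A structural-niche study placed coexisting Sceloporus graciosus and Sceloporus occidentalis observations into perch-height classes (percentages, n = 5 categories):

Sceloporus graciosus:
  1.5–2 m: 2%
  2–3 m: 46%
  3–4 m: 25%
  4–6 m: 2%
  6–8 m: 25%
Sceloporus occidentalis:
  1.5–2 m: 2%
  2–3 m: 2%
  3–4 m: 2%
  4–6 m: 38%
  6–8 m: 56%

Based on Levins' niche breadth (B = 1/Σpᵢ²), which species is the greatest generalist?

Sceloporus graciosus

Convert percentages to proportions (divide by 100).
Σp_gracᵢ² = 0.02² + 0.46² + 0.25² + 0.02² + 0.25² = 0.0004 + 0.2116 + 0.0625 + 0.0004 + 0.0625 = 0.3374
B_grac = 1 / 0.3374 = 2.9638
Σp_occiᵢ² = 0.02² + 0.02² + 0.02² + 0.38² + 0.56² = 0.0004 + 0.0004 + 0.0004 + 0.1444 + 0.3136 = 0.4592
B_occi = 1 / 0.4592 = 2.1777
Highest B → broadest niche (most generalist): Sceloporus graciosus (B = 2.96).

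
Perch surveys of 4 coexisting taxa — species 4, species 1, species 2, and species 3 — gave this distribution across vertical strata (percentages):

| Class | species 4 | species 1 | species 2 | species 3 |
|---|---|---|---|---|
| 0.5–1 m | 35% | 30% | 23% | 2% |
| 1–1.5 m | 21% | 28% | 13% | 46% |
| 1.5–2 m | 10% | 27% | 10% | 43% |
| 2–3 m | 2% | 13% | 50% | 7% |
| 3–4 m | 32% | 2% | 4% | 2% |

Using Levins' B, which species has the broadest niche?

species 1

Convert percentages to proportions (divide by 100).
Σp_4ᵢ² = 0.35² + 0.21² + 0.10² + 0.02² + 0.32² = 0.1225 + 0.0441 + 0.0100 + 0.0004 + 0.1024 = 0.2794
B_4 = 1 / 0.2794 = 3.5791
Σp_1ᵢ² = 0.30² + 0.28² + 0.27² + 0.13² + 0.02² = 0.0900 + 0.0784 + 0.0729 + 0.0169 + 0.0004 = 0.2586
B_1 = 1 / 0.2586 = 3.8670
Σp_2ᵢ² = 0.23² + 0.13² + 0.10² + 0.50² + 0.04² = 0.0529 + 0.0169 + 0.0100 + 0.2500 + 0.0016 = 0.3314
B_2 = 1 / 0.3314 = 3.0175
Σp_3ᵢ² = 0.02² + 0.46² + 0.43² + 0.07² + 0.02² = 0.0004 + 0.2116 + 0.1849 + 0.0049 + 0.0004 = 0.4022
B_3 = 1 / 0.4022 = 2.4863
Highest B → broadest niche (most generalist): species 1 (B = 3.87).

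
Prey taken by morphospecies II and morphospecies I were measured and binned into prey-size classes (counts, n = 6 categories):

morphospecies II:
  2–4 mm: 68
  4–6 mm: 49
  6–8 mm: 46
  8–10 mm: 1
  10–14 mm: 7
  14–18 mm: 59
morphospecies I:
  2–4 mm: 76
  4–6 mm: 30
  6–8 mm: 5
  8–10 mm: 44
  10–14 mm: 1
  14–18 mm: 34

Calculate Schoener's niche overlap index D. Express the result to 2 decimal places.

0.67

Proportions for morphospecies II (n=230): 68/230=0.2957, 49/230=0.2130, 46/230=0.2000, 1/230=0.0043, 7/230=0.0304, 59/230=0.2565
Proportions for morphospecies I (n=190): 76/190=0.4000, 30/190=0.1579, 5/190=0.0263, 44/190=0.2316, 1/190=0.0053, 34/190=0.1789
Σ|p₁ᵢ − p₂ᵢ| = 0.1043 + 0.0551 + 0.1737 + 0.2273 + 0.0251 + 0.0776 = 0.6631
D = 1 − ½ × 0.6631 = 1 − 0.33155 = 0.66845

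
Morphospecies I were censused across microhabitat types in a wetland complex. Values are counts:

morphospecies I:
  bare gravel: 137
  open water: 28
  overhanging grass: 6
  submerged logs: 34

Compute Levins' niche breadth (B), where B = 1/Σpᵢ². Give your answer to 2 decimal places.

2.03

Proportions for morphospecies I (n=205): 137/205=0.6683, 28/205=0.1366, 6/205=0.0293, 34/205=0.1659
Σpᵢ² = 0.6683² + 0.1366² + 0.0293² + 0.1659² = 0.446625 + 0.018660 + 0.000858 + 0.027523 = 0.493666
B = 1 / 0.493666 = 2.0257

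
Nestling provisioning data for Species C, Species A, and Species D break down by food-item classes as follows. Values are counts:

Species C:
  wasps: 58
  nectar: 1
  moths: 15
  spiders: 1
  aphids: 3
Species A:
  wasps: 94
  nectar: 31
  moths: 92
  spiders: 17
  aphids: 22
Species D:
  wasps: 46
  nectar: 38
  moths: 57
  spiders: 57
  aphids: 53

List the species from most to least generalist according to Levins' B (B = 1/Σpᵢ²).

Proportions for Species C (n=78): 58/78=0.7436, 1/78=0.0128, 15/78=0.1923, 1/78=0.0128, 3/78=0.0385
Proportions for Species A (n=256): 94/256=0.3672, 31/256=0.1211, 92/256=0.3594, 17/256=0.0664, 22/256=0.0859
Proportions for Species D (n=251): 46/251=0.1833, 38/251=0.1514, 57/251=0.2271, 57/251=0.2271, 53/251=0.2112
Σp_Cᵢ² = 0.7436² + 0.0128² + 0.1923² + 0.0128² + 0.0385² = 0.552941 + 0.000164 + 0.036979 + 0.000164 + 0.001482 = 0.591730
B_C = 1 / 0.591730 = 1.6900
Σp_Aᵢ² = 0.3672² + 0.1211² + 0.3594² + 0.0664² + 0.0859² = 0.134836 + 0.014665 + 0.129168 + 0.004409 + 0.007379 = 0.290457
B_A = 1 / 0.290457 = 3.4429
Σp_Dᵢ² = 0.1833² + 0.1514² + 0.2271² + 0.2271² + 0.2112² = 0.033599 + 0.022922 + 0.051574 + 0.051574 + 0.044605 = 0.204274
B_D = 1 / 0.204274 = 4.8954
Ranking by B (broadest → narrowest): Species D (4.90) > Species A (3.44) > Species C (1.69)

Species D > Species A > Species C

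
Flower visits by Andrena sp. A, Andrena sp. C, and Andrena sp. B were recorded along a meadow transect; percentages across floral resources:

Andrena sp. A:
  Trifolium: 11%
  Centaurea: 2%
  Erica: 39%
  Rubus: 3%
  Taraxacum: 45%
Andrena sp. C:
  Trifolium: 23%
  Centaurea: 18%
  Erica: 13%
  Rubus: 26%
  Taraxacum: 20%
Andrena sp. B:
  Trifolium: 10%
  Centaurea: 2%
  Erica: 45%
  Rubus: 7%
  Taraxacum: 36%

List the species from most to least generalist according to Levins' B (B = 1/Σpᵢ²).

Convert percentages to proportions (divide by 100).
Σp_Aᵢ² = 0.11² + 0.02² + 0.39² + 0.03² + 0.45² = 0.0121 + 0.0004 + 0.1521 + 0.0009 + 0.2025 = 0.3680
B_A = 1 / 0.3680 = 2.7174
Σp_Cᵢ² = 0.23² + 0.18² + 0.13² + 0.26² + 0.20² = 0.0529 + 0.0324 + 0.0169 + 0.0676 + 0.0400 = 0.2098
B_C = 1 / 0.2098 = 4.7664
Σp_Bᵢ² = 0.10² + 0.02² + 0.45² + 0.07² + 0.36² = 0.0100 + 0.0004 + 0.2025 + 0.0049 + 0.1296 = 0.3474
B_B = 1 / 0.3474 = 2.8785
Ranking by B (broadest → narrowest): Andrena sp. C (4.77) > Andrena sp. B (2.88) > Andrena sp. A (2.72)

Andrena sp. C > Andrena sp. B > Andrena sp. A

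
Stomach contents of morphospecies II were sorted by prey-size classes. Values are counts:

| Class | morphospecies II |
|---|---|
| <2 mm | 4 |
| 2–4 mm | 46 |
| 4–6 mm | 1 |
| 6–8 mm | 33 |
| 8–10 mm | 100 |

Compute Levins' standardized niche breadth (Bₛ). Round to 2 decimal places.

Proportions for morphospecies II (n=184): 4/184=0.0217, 46/184=0.2500, 1/184=0.0054, 33/184=0.1793, 100/184=0.5435
Σpᵢ² = 0.0217² + 0.2500² + 0.0054² + 0.1793² + 0.5435² = 0.000471 + 0.062500 + 0.000029 + 0.032148 + 0.295392 = 0.390540
B = 1 / 0.390540 = 2.5606
Bₛ = (B − 1)/(n − 1) = (2.5606 − 1)/(5 − 1) = 1.5606/4 = 0.3902

0.39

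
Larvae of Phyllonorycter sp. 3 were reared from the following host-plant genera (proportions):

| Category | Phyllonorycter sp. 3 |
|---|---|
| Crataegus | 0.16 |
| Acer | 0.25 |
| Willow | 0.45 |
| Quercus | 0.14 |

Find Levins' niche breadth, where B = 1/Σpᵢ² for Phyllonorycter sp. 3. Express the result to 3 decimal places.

3.224

Σpᵢ² = 0.16² + 0.25² + 0.45² + 0.14² = 0.0256 + 0.0625 + 0.2025 + 0.0196 = 0.3102
B = 1 / 0.3102 = 3.22373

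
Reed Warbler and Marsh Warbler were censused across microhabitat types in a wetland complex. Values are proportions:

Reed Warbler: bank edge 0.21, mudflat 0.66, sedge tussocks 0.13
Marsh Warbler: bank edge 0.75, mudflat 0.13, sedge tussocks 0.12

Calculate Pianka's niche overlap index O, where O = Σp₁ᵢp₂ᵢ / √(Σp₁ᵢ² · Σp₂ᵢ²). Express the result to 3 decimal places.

0.477

Σ p₁ᵢp₂ᵢ = 0.1575 + 0.0858 + 0.0156 = 0.2589
Σp_1ᵢ² = 0.21² + 0.66² + 0.13² = 0.0441 + 0.4356 + 0.0169 = 0.4966
Σp_2ᵢ² = 0.75² + 0.13² + 0.12² = 0.5625 + 0.0169 + 0.0144 = 0.5938
O = 0.2589 / √(0.4966 × 0.5938) = 0.2589 / 0.543030 = 0.47677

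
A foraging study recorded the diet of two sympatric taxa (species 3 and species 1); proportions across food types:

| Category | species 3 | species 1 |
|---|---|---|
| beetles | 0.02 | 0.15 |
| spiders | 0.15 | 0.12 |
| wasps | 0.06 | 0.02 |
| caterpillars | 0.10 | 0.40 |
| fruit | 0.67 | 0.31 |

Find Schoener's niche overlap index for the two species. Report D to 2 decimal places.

0.57

Σ|p₁ᵢ − p₂ᵢ| = 0.13 + 0.03 + 0.04 + 0.30 + 0.36 = 0.86
D = 1 − ½ × 0.86 = 1 − 0.430 = 0.5700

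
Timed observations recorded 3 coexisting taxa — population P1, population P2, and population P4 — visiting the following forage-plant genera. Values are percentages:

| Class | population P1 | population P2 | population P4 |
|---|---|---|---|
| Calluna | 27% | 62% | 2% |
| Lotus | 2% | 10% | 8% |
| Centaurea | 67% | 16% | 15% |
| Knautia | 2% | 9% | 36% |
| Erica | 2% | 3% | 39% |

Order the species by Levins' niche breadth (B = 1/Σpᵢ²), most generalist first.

population P4 > population P2 > population P1

Convert percentages to proportions (divide by 100).
Σp_P1ᵢ² = 0.27² + 0.02² + 0.67² + 0.02² + 0.02² = 0.0729 + 0.0004 + 0.4489 + 0.0004 + 0.0004 = 0.5230
B_P1 = 1 / 0.5230 = 1.9120
Σp_P2ᵢ² = 0.62² + 0.10² + 0.16² + 0.09² + 0.03² = 0.3844 + 0.0100 + 0.0256 + 0.0081 + 0.0009 = 0.4290
B_P2 = 1 / 0.4290 = 2.3310
Σp_P4ᵢ² = 0.02² + 0.08² + 0.15² + 0.36² + 0.39² = 0.0004 + 0.0064 + 0.0225 + 0.1296 + 0.1521 = 0.3110
B_P4 = 1 / 0.3110 = 3.2154
Ranking by B (broadest → narrowest): population P4 (3.22) > population P2 (2.33) > population P1 (1.91)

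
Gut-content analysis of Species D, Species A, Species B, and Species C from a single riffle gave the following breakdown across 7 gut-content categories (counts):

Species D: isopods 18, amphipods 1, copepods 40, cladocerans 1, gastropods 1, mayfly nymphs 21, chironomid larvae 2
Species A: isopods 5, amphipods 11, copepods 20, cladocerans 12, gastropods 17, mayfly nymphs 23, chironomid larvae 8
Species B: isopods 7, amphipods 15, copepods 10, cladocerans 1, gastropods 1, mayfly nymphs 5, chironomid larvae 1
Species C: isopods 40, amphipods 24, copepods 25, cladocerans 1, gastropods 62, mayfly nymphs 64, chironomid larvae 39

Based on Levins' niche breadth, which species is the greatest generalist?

Species A

Proportions for Species D (n=84): 18/84=0.2143, 1/84=0.0119, 40/84=0.4762, 1/84=0.0119, 1/84=0.0119, 21/84=0.2500, 2/84=0.0238
Proportions for Species A (n=96): 5/96=0.0521, 11/96=0.1146, 20/96=0.2083, 12/96=0.1250, 17/96=0.1771, 23/96=0.2396, 8/96=0.0833
Proportions for Species B (n=40): 7/40=0.1750, 15/40=0.3750, 10/40=0.2500, 1/40=0.0250, 1/40=0.0250, 5/40=0.1250, 1/40=0.0250
Proportions for Species C (n=255): 40/255=0.1569, 24/255=0.0941, 25/255=0.0980, 1/255=0.0039, 62/255=0.2431, 64/255=0.2510, 39/255=0.1529
Σp_Dᵢ² = 0.2143² + 0.0119² + 0.4762² + 0.0119² + 0.0119² + 0.2500² + 0.0238² = 0.045924 + 0.000142 + 0.226766 + 0.000142 + 0.000142 + 0.062500 + 0.000566 = 0.336182
B_D = 1 / 0.336182 = 2.9746
Σp_Aᵢ² = 0.0521² + 0.1146² + 0.2083² + 0.1250² + 0.1771² + 0.2396² + 0.0833² = 0.002714 + 0.013133 + 0.043389 + 0.015625 + 0.031364 + 0.057408 + 0.006939 = 0.170572
B_A = 1 / 0.170572 = 5.8626
Σp_Bᵢ² = 0.1750² + 0.3750² + 0.2500² + 0.0250² + 0.0250² + 0.1250² + 0.0250² = 0.030625 + 0.140625 + 0.062500 + 0.000625 + 0.000625 + 0.015625 + 0.000625 = 0.251250
B_B = 1 / 0.251250 = 3.9801
Σp_Cᵢ² = 0.1569² + 0.0941² + 0.0980² + 0.0039² + 0.2431² + 0.2510² + 0.1529² = 0.024618 + 0.008855 + 0.009604 + 0.000015 + 0.059098 + 0.063001 + 0.023378 = 0.188569
B_C = 1 / 0.188569 = 5.3031
Highest B → broadest niche (most generalist): Species A (B = 5.86).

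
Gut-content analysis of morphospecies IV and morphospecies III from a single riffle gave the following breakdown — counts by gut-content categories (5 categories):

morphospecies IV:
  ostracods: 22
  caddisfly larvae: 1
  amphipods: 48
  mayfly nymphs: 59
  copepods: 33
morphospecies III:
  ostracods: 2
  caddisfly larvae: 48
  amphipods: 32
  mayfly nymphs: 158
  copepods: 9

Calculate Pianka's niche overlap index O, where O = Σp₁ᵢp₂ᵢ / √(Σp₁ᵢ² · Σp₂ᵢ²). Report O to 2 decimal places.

Proportions for morphospecies IV (n=163): 22/163=0.1350, 1/163=0.0061, 48/163=0.2945, 59/163=0.3620, 33/163=0.2025
Proportions for morphospecies III (n=249): 2/249=0.0080, 48/249=0.1928, 32/249=0.1285, 158/249=0.6345, 9/249=0.0361
Σ p₁ᵢp₂ᵢ = 0.001080 + 0.001176 + 0.037843 + 0.229689 + 0.007310 = 0.277098
Σp_1ᵢ² = 0.1350² + 0.0061² + 0.2945² + 0.3620² + 0.2025² = 0.018225 + 0.000037 + 0.086730 + 0.131044 + 0.041006 = 0.277042
Σp_2ᵢ² = 0.0080² + 0.1928² + 0.1285² + 0.6345² + 0.0361² = 0.000064 + 0.037172 + 0.016512 + 0.402590 + 0.001303 = 0.457641
O = 0.277098 / √(0.277042 × 0.457641) = 0.277098 / 0.3560699 = 0.7782

0.78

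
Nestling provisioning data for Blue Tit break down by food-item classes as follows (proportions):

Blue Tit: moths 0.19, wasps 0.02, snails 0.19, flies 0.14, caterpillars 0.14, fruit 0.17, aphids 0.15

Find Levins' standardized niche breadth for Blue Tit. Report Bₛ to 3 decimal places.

0.855

Σpᵢ² = 0.19² + 0.02² + 0.19² + 0.14² + 0.14² + 0.17² + 0.15² = 0.0361 + 0.0004 + 0.0361 + 0.0196 + 0.0196 + 0.0289 + 0.0225 = 0.1632
B = 1 / 0.1632 = 6.12745
Bₛ = (B − 1)/(n − 1) = (6.12745 − 1)/(7 − 1) = 5.12745/6 = 0.85458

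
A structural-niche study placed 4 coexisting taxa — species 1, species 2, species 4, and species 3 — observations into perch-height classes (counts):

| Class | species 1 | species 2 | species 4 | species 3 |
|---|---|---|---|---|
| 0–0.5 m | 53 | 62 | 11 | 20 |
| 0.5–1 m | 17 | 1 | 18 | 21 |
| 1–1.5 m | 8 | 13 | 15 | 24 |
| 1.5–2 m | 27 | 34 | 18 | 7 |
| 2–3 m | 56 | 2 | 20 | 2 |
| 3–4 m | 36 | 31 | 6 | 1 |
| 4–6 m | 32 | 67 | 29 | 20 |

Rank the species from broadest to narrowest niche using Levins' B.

Proportions for species 1 (n=229): 53/229=0.2314, 17/229=0.0742, 8/229=0.0349, 27/229=0.1179, 56/229=0.2445, 36/229=0.1572, 32/229=0.1397
Proportions for species 2 (n=210): 62/210=0.2952, 1/210=0.0048, 13/210=0.0619, 34/210=0.1619, 2/210=0.0095, 31/210=0.1476, 67/210=0.3190
Proportions for species 4 (n=117): 11/117=0.0940, 18/117=0.1538, 15/117=0.1282, 18/117=0.1538, 20/117=0.1709, 6/117=0.0513, 29/117=0.2479
Proportions for species 3 (n=95): 20/95=0.2105, 21/95=0.2211, 24/95=0.2526, 7/95=0.0737, 2/95=0.0211, 1/95=0.0105, 20/95=0.2105
Σp_1ᵢ² = 0.2314² + 0.0742² + 0.0349² + 0.1179² + 0.2445² + 0.1572² + 0.1397² = 0.053546 + 0.005506 + 0.001218 + 0.013900 + 0.059780 + 0.024712 + 0.019516 = 0.178178
B_1 = 1 / 0.178178 = 5.6124
Σp_2ᵢ² = 0.2952² + 0.0048² + 0.0619² + 0.1619² + 0.0095² + 0.1476² + 0.3190² = 0.087143 + 0.000023 + 0.003832 + 0.026212 + 0.000090 + 0.021786 + 0.101761 = 0.240847
B_2 = 1 / 0.240847 = 4.1520
Σp_4ᵢ² = 0.0940² + 0.1538² + 0.1282² + 0.1538² + 0.1709² + 0.0513² + 0.2479² = 0.008836 + 0.023654 + 0.016435 + 0.023654 + 0.029207 + 0.002632 + 0.061454 = 0.165872
B_4 = 1 / 0.165872 = 6.0287
Σp_3ᵢ² = 0.2105² + 0.2211² + 0.2526² + 0.0737² + 0.0211² + 0.0105² + 0.2105² = 0.044310 + 0.048885 + 0.063807 + 0.005432 + 0.000445 + 0.000110 + 0.044310 = 0.207299
B_3 = 1 / 0.207299 = 4.8239
Ranking by B (broadest → narrowest): species 4 (6.03) > species 1 (5.61) > species 3 (4.82) > species 2 (4.15)

species 4 > species 1 > species 3 > species 2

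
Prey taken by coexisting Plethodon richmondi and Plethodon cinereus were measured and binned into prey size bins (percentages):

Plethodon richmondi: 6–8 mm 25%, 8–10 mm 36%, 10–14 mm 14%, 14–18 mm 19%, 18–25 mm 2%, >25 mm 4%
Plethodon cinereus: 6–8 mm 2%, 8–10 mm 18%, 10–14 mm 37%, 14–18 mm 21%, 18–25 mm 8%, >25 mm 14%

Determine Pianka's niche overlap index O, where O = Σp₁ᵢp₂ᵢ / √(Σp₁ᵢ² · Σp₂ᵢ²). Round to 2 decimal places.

0.69

Convert percentages to proportions (divide by 100).
Σ p₁ᵢp₂ᵢ = 0.0050 + 0.0648 + 0.0518 + 0.0399 + 0.0016 + 0.0056 = 0.1687
Σp_1ᵢ² = 0.25² + 0.36² + 0.14² + 0.19² + 0.02² + 0.04² = 0.0625 + 0.1296 + 0.0196 + 0.0361 + 0.0004 + 0.0016 = 0.2498
Σp_2ᵢ² = 0.02² + 0.18² + 0.37² + 0.21² + 0.08² + 0.14² = 0.0004 + 0.0324 + 0.1369 + 0.0441 + 0.0064 + 0.0196 = 0.2398
O = 0.1687 / √(0.2498 × 0.2398) = 0.1687 / 0.24475 = 0.6893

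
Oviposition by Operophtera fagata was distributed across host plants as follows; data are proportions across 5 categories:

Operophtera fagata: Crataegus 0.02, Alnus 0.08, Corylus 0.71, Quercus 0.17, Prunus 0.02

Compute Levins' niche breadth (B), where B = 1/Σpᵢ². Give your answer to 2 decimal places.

Σpᵢ² = 0.02² + 0.08² + 0.71² + 0.17² + 0.02² = 0.0004 + 0.0064 + 0.5041 + 0.0289 + 0.0004 = 0.5402
B = 1 / 0.5402 = 1.8512

1.85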